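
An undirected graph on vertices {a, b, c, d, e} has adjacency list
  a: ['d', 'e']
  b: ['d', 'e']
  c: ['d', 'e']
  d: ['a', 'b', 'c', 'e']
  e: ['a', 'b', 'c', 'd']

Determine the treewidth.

2

A width-2 tree decomposition is:
Bags: B1 = {c, d, e}  B2 = {a, d, e}  B3 = {b, d, e}
Tree: B1–B2, B2–B3
The largest bag has 3 vertices, giving width 2; this decomposition certifies tw(G) ≤ 2. On the other hand G contains the 3-clique {c, d, e}. A clique must lie in a single bag of any decomposition, so no decomposition can have width below 2. Hence tw(G) = 2 exactly.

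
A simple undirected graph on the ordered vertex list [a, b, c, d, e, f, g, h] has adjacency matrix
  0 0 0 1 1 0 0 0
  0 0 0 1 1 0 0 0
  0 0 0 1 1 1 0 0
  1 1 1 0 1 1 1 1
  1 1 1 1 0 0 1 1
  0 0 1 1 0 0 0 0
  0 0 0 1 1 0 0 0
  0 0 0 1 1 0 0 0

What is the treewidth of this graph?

2

A width-2 tree decomposition is:
Bags: B1 = {d, e, g}  B2 = {c, d, e}  B3 = {b, d, e}  B4 = {d, e, h}  B5 = {c, d, f}  B6 = {a, d, e}
Tree: B1–B2, B2–B3, B1–B4, B2–B5, B1–B6
Every bag has size at most 3, so the width is 3 − 1 = 2 and tw(G) ≤ 2. For the lower bound, the 3 vertices {d, e, g} are pairwise adjacent, and any tree decomposition puts a clique entirely inside one bag — forcing width ≥ 2. The upper and lower bounds meet at 2, so that is the treewidth.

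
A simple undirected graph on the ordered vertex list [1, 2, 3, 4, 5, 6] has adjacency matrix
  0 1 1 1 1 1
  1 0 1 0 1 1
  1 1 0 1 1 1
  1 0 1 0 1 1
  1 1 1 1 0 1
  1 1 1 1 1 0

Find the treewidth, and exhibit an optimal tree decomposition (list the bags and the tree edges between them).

The largest bag has 5 vertices, giving width 4; this decomposition certifies tw(G) ≤ 4. On the other hand G contains the 5-clique {1, 2, 3, 5, 6}. A clique must lie in a single bag of any decomposition, so no decomposition can have width below 4. Combining the bounds, tw(G) = 4.

Treewidth 4.
One optimal decomposition is:
Bags: B1 = {1, 3, 4, 5, 6}  B2 = {1, 2, 3, 5, 6}
Tree: B1–B2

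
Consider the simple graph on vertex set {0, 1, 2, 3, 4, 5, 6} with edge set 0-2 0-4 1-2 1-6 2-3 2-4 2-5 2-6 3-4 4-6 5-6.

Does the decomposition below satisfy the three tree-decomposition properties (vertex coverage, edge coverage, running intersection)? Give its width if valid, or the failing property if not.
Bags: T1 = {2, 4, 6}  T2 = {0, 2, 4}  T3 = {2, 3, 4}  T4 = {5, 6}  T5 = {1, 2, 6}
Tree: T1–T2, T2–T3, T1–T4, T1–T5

A tree decomposition must satisfy three properties: every vertex lies in some bag; for every edge, both endpoints lie together in some bag; and for every vertex, the bags containing it form a connected subtree. Here edge (2,5) lies in no bag, so the decomposition is invalid.

No — edge (2,5) lies in no bag.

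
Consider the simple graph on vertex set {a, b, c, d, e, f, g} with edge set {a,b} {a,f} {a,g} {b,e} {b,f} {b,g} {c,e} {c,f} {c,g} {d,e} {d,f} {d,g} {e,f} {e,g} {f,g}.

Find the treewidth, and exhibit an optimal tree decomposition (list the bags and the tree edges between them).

Treewidth 3.
Bags: B1 = {b, e, f, g}  B2 = {c, e, f, g}  B3 = {a, b, f, g}  B4 = {d, e, f, g}
Tree: B1–B2, B1–B3, B1–B4

Every bag has size at most 4, so the width is 4 − 1 = 3 and tw(G) ≤ 3. On the other hand G contains the 4-clique {d, e, f, g}. A clique must lie in a single bag of any decomposition, so no decomposition can have width below 3. Therefore the treewidth is 3.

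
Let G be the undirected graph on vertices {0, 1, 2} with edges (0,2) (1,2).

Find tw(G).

1

A width-1 tree decomposition is:
Bags: B1 = {0, 2}  B2 = {1, 2}
Tree: B1–B2
Each bag holds 2 vertices, so the decomposition has width 1, which upper-bounds the treewidth. G has an edge, so its treewidth is at least 1. Combining the bounds, tw(G) = 1.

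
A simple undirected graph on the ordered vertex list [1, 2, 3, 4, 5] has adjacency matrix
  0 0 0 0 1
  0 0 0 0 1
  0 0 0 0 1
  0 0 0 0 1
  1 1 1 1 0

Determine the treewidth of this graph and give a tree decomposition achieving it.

Each bag holds 2 vertices, so the decomposition has width 1, which upper-bounds the treewidth. Any graph with an edge has treewidth ≥ 1, and G has the edge 3–5. Combining the bounds, tw(G) = 1.

Treewidth 1.
One such decomposition:
Bags: B1 = {3, 5}  B2 = {1, 5}  B3 = {2, 5}  B4 = {4, 5}
Tree: B1–B2, B1–B3, B2–B4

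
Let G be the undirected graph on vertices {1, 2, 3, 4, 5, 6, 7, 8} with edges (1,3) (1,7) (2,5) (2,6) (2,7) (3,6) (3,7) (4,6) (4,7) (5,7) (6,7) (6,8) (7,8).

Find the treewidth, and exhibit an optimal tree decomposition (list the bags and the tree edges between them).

Treewidth 2.
One such decomposition:
Bags: B1 = {2, 6, 7}  B2 = {4, 6, 7}  B3 = {3, 6, 7}  B4 = {2, 5, 7}  B5 = {6, 7, 8}  B6 = {1, 3, 7}
Tree: B1–B2, B1–B3, B1–B4, B3–B5, B3–B6

The largest bag has 3 vertices, giving width 2; this decomposition certifies tw(G) ≤ 2. On the other hand G contains the 3-clique {1, 3, 7}. A clique must lie in a single bag of any decomposition, so no decomposition can have width below 2. Hence tw(G) = 2 exactly.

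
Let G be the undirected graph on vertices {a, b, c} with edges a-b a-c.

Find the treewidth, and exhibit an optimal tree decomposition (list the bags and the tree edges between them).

The largest bag has 2 vertices, giving width 1; this decomposition certifies tw(G) ≤ 1. G has an edge, so its treewidth is at least 1. Hence tw(G) = 1 exactly.

Treewidth 1.
One optimal decomposition is:
Bags: B1 = {a, c}  B2 = {a, b}
Tree: B1–B2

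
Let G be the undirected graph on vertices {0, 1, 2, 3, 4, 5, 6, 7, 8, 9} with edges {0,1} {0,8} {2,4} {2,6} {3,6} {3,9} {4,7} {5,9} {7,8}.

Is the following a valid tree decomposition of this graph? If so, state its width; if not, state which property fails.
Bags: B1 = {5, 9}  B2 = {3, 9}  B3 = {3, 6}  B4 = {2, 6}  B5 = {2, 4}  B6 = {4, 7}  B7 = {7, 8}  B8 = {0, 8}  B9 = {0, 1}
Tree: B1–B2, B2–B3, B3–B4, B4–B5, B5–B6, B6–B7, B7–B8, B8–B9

Vertex coverage: the bags together contain {0, 1, 2, 3, 4, 5, 6, 7, 8, 9}, the full vertex set. Edge coverage: each edge of G has both endpoints in at least one bag. Running intersection: for every vertex, the bags containing it form a connected subtree. All three properties hold, so this is a valid tree decomposition of width max|bag| − 1 = 1, and hence tw(G) ≤ 1.

Yes; width 1.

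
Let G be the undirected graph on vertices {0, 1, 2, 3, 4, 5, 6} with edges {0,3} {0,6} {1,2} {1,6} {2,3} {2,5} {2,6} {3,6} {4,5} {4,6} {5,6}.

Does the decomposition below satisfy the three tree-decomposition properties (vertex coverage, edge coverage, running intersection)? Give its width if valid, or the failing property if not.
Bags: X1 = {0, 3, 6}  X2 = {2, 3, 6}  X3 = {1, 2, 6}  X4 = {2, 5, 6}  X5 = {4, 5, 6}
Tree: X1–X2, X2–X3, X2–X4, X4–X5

Checking the three conditions: (i) the bags cover all of {0, 1, 2, 3, 4, 5, 6}; (ii) for each edge, some bag contains both endpoints; (iii) the bags containing any fixed vertex form a subtree. All hold, so the decomposition is valid with width 3 − 1 = 2.

Yes; width 2.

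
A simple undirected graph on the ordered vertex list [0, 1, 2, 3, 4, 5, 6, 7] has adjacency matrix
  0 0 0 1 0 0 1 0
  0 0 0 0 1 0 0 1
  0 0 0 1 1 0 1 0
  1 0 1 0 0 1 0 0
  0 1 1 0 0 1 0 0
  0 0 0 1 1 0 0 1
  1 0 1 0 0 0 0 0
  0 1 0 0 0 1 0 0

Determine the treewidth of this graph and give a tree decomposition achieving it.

Treewidth 2.
Bags: B1 = {1, 4, 7}  B2 = {4, 5, 7}  B3 = {2, 4, 5}  B4 = {2, 3, 5}  B5 = {2, 3, 6}  B6 = {0, 3, 6}
Tree: B1–B2, B2–B3, B3–B4, B4–B5, B5–B6

The largest bag has 3 vertices, giving width 2; this decomposition certifies tw(G) ≤ 2. Since 1–7–5–4–1 is a cycle in G, G is not acyclic. Forests are exactly the graphs of treewidth ≤ 1, so tw(G) ≥ 2. The upper and lower bounds meet at 2, so that is the treewidth.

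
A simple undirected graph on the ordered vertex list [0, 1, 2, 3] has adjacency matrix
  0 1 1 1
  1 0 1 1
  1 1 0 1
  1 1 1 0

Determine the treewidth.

3

A width-3 tree decomposition is:
Bags: B1 = {0, 1, 2, 3}
Tree: (single bag)
With just one bag of size 4, the width is 4 − 1 = 3, so tw(G) ≤ 3. For the lower bound, the 4 vertices {0, 1, 2, 3} are pairwise adjacent, and any tree decomposition puts a clique entirely inside one bag — forcing width ≥ 3. Therefore the treewidth is 3.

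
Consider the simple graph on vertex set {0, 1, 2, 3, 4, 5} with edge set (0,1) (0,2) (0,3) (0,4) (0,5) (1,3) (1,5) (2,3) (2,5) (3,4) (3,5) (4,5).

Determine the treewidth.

A width-3 tree decomposition is:
Bags: B1 = {0, 1, 3, 5}  B2 = {0, 3, 4, 5}  B3 = {0, 2, 3, 5}
Tree: B1–B2, B1–B3
The largest bag has 4 vertices, giving width 3; this decomposition certifies tw(G) ≤ 3. Conversely, {0, 1, 3, 5} is a clique of size 4, and the vertices of any clique must share a bag in every tree decomposition; so some bag has ≥ 4 vertices and tw(G) ≥ 3. The upper and lower bounds meet at 3, so that is the treewidth.

3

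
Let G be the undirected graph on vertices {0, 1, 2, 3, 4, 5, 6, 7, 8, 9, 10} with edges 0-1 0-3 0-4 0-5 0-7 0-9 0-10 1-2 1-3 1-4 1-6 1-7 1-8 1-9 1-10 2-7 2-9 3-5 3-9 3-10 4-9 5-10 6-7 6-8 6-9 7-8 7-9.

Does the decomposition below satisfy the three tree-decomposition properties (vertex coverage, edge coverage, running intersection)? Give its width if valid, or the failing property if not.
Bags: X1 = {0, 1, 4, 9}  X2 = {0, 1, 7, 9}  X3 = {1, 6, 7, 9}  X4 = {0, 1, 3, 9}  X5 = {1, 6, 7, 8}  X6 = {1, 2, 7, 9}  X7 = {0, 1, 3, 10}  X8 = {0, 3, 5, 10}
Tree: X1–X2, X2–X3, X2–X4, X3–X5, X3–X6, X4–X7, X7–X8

Vertex coverage: the bags together contain {0, 1, 2, 3, 4, 5, 6, 7, 8, 9, 10}, the full vertex set. Edge coverage: each edge of G has both endpoints in at least one bag. Running intersection: for every vertex, the bags containing it form a connected subtree. All three properties hold, so this is a valid tree decomposition of width max|bag| − 1 = 3, and hence tw(G) ≤ 3.

Yes; width 3.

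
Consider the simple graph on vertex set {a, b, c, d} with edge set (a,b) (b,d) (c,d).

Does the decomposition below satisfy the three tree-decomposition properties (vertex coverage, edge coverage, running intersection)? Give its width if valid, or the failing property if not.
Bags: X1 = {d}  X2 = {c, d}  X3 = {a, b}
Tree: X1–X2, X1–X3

A tree decomposition must satisfy three properties: every vertex lies in some bag; for every edge, both endpoints lie together in some bag; and for every vertex, the bags containing it form a connected subtree. Here edge (b,d) lies in no bag, so the decomposition is invalid.

No — edge (b,d) lies in no bag.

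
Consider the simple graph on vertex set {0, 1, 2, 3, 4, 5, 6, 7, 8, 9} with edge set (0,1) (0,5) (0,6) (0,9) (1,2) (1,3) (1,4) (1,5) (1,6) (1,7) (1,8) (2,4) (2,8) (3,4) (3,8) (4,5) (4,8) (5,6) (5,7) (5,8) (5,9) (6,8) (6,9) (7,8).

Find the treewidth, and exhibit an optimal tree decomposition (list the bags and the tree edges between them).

Each bag holds 4 vertices, so the decomposition has width 3, which upper-bounds the treewidth. For the lower bound, the 4 vertices {0, 1, 5, 6} are pairwise adjacent, and any tree decomposition puts a clique entirely inside one bag — forcing width ≥ 3. The upper and lower bounds meet at 3, so that is the treewidth.

Treewidth 3.
One optimal decomposition is:
Bags: B1 = {1, 5, 6, 8}  B2 = {1, 4, 5, 8}  B3 = {1, 5, 7, 8}  B4 = {0, 1, 5, 6}  B5 = {0, 5, 6, 9}  B6 = {1, 3, 4, 8}  B7 = {1, 2, 4, 8}
Tree: B1–B2, B1–B3, B1–B4, B4–B5, B2–B6, B6–B7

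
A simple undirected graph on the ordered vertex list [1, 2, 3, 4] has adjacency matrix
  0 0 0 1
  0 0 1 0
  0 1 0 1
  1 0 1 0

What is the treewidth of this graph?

A width-1 tree decomposition is:
Bags: B1 = {2, 3}  B2 = {3, 4}  B3 = {1, 4}
Tree: B1–B2, B2–B3
Each bag holds 2 vertices, so the decomposition has width 1, which upper-bounds the treewidth. Any graph with an edge has treewidth ≥ 1, and G has the edge 2–3. Hence tw(G) = 1 exactly.

1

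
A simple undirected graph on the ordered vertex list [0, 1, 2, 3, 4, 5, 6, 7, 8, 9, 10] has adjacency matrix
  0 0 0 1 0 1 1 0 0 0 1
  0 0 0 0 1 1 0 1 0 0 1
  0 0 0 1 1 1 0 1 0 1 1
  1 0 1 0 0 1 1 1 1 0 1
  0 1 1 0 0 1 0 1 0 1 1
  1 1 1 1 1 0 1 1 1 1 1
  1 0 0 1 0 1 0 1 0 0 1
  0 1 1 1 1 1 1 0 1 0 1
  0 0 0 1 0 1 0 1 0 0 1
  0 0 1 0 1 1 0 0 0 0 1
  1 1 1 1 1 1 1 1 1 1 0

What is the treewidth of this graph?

4

A width-4 tree decomposition is:
Bags: B1 = {3, 5, 7, 8, 10}  B2 = {3, 5, 6, 7, 10}  B3 = {0, 3, 5, 6, 10}  B4 = {2, 3, 5, 7, 10}  B5 = {2, 4, 5, 7, 10}  B6 = {1, 4, 5, 7, 10}  B7 = {2, 4, 5, 9, 10}
Tree: B1–B2, B2–B3, B1–B4, B4–B5, B5–B6, B5–B7
Every bag has size at most 5, so the width is 5 − 1 = 4 and tw(G) ≤ 4. On the other hand G contains the 5-clique {0, 3, 5, 6, 10}. A clique must lie in a single bag of any decomposition, so no decomposition can have width below 4. The upper and lower bounds meet at 4, so that is the treewidth.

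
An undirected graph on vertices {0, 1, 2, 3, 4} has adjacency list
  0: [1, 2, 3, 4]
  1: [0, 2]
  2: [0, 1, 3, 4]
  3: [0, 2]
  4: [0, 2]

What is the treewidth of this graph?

2

A width-2 tree decomposition is:
Bags: B1 = {0, 2, 4}  B2 = {0, 1, 2}  B3 = {0, 2, 3}
Tree: B1–B2, B1–B3
Each bag holds 3 vertices, so the decomposition has width 2, which upper-bounds the treewidth. For the lower bound, the 3 vertices {0, 1, 2} are pairwise adjacent, and any tree decomposition puts a clique entirely inside one bag — forcing width ≥ 2. The upper and lower bounds meet at 2, so that is the treewidth.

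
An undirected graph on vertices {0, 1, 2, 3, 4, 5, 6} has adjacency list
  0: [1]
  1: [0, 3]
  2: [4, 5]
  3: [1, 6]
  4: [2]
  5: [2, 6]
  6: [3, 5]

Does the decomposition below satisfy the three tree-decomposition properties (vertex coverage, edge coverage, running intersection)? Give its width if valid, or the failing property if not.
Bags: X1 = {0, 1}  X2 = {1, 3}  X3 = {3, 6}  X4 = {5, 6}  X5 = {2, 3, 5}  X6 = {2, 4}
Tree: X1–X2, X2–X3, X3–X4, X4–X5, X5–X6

No — bags containing vertex 3 are not connected in the tree.

A tree decomposition must satisfy three properties: every vertex lies in some bag; for every edge, both endpoints lie together in some bag; and for every vertex, the bags containing it form a connected subtree. Here bags containing vertex 3 are not connected in the tree, so the decomposition is invalid.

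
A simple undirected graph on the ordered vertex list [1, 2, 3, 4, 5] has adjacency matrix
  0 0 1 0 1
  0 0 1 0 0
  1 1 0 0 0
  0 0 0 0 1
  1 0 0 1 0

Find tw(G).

A width-1 tree decomposition is:
Bags: B1 = {1, 3}  B2 = {1, 5}  B3 = {2, 3}  B4 = {4, 5}
Tree: B1–B2, B1–B3, B2–B4
The largest bag has 2 vertices, giving width 1; this decomposition certifies tw(G) ≤ 1. Any graph with an edge has treewidth ≥ 1, and G has the edge 1–3. Hence tw(G) = 1 exactly.

1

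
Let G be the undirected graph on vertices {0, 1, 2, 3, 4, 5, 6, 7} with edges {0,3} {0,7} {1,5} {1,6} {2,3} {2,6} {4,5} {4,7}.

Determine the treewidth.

2

A width-2 tree decomposition is:
Bags: B1 = {4, 5, 7}  B2 = {1, 5, 7}  B3 = {1, 6, 7}  B4 = {2, 6, 7}  B5 = {2, 3, 7}  B6 = {0, 3, 7}
Tree: B1–B2, B2–B3, B3–B4, B4–B5, B5–B6
Every bag has size at most 3, so the width is 3 − 1 = 2 and tw(G) ≤ 2. The edges 7–4–5–1–6–2–3–0–7 form a cycle, so G is not a tree and its treewidth is at least 2. Therefore the treewidth is 2.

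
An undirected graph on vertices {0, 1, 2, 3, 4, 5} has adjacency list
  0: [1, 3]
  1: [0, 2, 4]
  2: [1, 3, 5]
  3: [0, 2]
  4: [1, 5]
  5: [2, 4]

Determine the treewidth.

2

A width-2 tree decomposition is:
Bags: B1 = {2, 4, 5}  B2 = {1, 2, 4}  B3 = {1, 2, 3}  B4 = {0, 1, 3}
Tree: B1–B2, B2–B3, B3–B4
The largest bag has 3 vertices, giving width 2; this decomposition certifies tw(G) ≤ 2. Since 5–4–1–2–5 is a cycle in G, G is not acyclic. Forests are exactly the graphs of treewidth ≤ 1, so tw(G) ≥ 2. The upper and lower bounds meet at 2, so that is the treewidth.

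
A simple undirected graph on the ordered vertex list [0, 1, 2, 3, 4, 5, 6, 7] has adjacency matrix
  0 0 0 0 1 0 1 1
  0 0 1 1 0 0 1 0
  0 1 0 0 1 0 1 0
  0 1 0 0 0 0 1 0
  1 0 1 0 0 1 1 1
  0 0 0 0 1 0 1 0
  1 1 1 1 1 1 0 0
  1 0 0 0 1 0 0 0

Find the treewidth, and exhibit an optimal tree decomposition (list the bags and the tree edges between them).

Every bag has size at most 3, so the width is 3 − 1 = 2 and tw(G) ≤ 2. Conversely, {1, 2, 6} is a clique of size 3, and the vertices of any clique must share a bag in every tree decomposition; so some bag has ≥ 3 vertices and tw(G) ≥ 2. Combining the bounds, tw(G) = 2.

Treewidth 2.
One such decomposition:
Bags: B1 = {0, 4, 6}  B2 = {2, 4, 6}  B3 = {4, 5, 6}  B4 = {1, 2, 6}  B5 = {0, 4, 7}  B6 = {1, 3, 6}
Tree: B1–B2, B2–B3, B2–B4, B1–B5, B4–B6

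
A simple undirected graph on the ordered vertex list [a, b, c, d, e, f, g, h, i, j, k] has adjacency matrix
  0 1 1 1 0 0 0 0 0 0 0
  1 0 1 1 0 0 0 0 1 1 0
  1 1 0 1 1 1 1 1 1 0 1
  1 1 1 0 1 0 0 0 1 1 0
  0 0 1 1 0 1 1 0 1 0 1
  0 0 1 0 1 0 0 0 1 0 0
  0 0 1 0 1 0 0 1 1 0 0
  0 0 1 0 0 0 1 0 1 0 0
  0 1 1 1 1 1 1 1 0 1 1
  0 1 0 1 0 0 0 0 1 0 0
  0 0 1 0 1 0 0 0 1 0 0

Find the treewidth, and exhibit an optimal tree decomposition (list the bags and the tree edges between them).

Treewidth 3.
Bags: B1 = {b, c, d, i}  B2 = {c, d, e, i}  B3 = {c, e, i, k}  B4 = {c, e, f, i}  B5 = {c, e, g, i}  B6 = {b, d, i, j}  B7 = {a, b, c, d}  B8 = {c, g, h, i}
Tree: B1–B2, B2–B3, B2–B4, B4–B5, B1–B6, B1–B7, B5–B8

The largest bag has 4 vertices, giving width 3; this decomposition certifies tw(G) ≤ 3. For the lower bound, the 4 vertices {a, b, c, d} are pairwise adjacent, and any tree decomposition puts a clique entirely inside one bag — forcing width ≥ 3. Combining the bounds, tw(G) = 3.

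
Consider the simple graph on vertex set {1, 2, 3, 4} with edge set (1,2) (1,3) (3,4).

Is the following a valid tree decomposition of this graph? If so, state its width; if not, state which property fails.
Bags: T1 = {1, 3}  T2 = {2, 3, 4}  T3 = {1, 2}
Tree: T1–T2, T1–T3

A tree decomposition must satisfy three properties: every vertex lies in some bag; for every edge, both endpoints lie together in some bag; and for every vertex, the bags containing it form a connected subtree. Here bags containing vertex 2 are not connected in the tree, so the decomposition is invalid.

No — bags containing vertex 2 are not connected in the tree.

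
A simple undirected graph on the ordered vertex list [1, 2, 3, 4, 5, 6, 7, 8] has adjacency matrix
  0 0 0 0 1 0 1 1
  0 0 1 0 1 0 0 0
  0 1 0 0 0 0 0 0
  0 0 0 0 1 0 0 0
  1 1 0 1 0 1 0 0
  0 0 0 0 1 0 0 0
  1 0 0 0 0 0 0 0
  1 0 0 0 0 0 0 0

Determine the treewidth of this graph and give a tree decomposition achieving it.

Every bag has size at most 2, so the width is 2 − 1 = 1 and tw(G) ≤ 1. G has an edge, so its treewidth is at least 1. Therefore the treewidth is 1.

Treewidth 1.
Bags: B1 = {5, 6}  B2 = {4, 5}  B3 = {2, 5}  B4 = {1, 5}  B5 = {2, 3}  B6 = {1, 8}  B7 = {1, 7}
Tree: B1–B2, B1–B3, B2–B4, B3–B5, B4–B6, B6–B7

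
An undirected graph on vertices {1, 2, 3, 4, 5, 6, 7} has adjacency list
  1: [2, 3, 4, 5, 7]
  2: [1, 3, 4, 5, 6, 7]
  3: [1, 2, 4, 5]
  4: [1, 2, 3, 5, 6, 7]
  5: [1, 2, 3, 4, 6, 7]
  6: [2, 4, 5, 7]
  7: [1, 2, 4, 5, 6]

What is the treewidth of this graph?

A width-4 tree decomposition is:
Bags: B1 = {1, 2, 4, 5, 7}  B2 = {2, 4, 5, 6, 7}  B3 = {1, 2, 3, 4, 5}
Tree: B1–B2, B1–B3
Every bag has size at most 5, so the width is 5 − 1 = 4 and tw(G) ≤ 4. Conversely, {1, 2, 3, 4, 5} is a clique of size 5, and the vertices of any clique must share a bag in every tree decomposition; so some bag has ≥ 5 vertices and tw(G) ≥ 4. Combining the bounds, tw(G) = 4.

4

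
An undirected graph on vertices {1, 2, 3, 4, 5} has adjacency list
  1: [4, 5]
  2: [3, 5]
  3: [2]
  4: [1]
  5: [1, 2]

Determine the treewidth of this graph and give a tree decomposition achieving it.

Every bag has size at most 2, so the width is 2 − 1 = 1 and tw(G) ≤ 1. Any graph with an edge has treewidth ≥ 1, and G has the edge 2–5. The upper and lower bounds meet at 1, so that is the treewidth.

Treewidth 1.
One optimal decomposition is:
Bags: B1 = {2, 5}  B2 = {1, 5}  B3 = {1, 4}  B4 = {2, 3}
Tree: B1–B2, B2–B3, B1–B4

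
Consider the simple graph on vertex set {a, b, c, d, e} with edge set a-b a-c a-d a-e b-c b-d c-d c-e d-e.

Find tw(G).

A width-3 tree decomposition is:
Bags: B1 = {a, c, d, e}  B2 = {a, b, c, d}
Tree: B1–B2
The largest bag has 4 vertices, giving width 3; this decomposition certifies tw(G) ≤ 3. Conversely, {a, c, d, e} is a clique of size 4, and the vertices of any clique must share a bag in every tree decomposition; so some bag has ≥ 4 vertices and tw(G) ≥ 3. Hence tw(G) = 3 exactly.

3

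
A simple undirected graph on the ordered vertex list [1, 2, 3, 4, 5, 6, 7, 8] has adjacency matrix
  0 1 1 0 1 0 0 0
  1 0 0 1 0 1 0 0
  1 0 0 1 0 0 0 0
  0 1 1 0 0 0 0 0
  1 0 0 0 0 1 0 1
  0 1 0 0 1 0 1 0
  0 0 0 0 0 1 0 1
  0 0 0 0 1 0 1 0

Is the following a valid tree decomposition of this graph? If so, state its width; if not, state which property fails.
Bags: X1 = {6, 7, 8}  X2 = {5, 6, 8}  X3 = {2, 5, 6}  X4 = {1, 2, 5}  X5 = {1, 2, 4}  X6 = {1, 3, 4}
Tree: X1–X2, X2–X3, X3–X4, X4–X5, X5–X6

Yes; width 2.

Vertex coverage: the bags together contain {1, 2, 3, 4, 5, 6, 7, 8}, the full vertex set. Edge coverage: each edge of G has both endpoints in at least one bag. Running intersection: for every vertex, the bags containing it form a connected subtree. All three properties hold, so this is a valid tree decomposition of width max|bag| − 1 = 2, and hence tw(G) ≤ 2.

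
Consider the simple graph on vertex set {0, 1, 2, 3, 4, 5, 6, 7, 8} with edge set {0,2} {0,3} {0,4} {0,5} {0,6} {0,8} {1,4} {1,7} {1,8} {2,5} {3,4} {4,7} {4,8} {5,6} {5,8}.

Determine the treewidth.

A width-2 tree decomposition is:
Bags: B1 = {1, 4, 8}  B2 = {0, 4, 8}  B3 = {0, 5, 8}  B4 = {1, 4, 7}  B5 = {0, 3, 4}  B6 = {0, 2, 5}  B7 = {0, 5, 6}
Tree: B1–B2, B2–B3, B1–B4, B2–B5, B3–B6, B6–B7
Every bag has size at most 3, so the width is 3 − 1 = 2 and tw(G) ≤ 2. On the other hand G contains the 3-clique {0, 3, 4}. A clique must lie in a single bag of any decomposition, so no decomposition can have width below 2. Therefore the treewidth is 2.

2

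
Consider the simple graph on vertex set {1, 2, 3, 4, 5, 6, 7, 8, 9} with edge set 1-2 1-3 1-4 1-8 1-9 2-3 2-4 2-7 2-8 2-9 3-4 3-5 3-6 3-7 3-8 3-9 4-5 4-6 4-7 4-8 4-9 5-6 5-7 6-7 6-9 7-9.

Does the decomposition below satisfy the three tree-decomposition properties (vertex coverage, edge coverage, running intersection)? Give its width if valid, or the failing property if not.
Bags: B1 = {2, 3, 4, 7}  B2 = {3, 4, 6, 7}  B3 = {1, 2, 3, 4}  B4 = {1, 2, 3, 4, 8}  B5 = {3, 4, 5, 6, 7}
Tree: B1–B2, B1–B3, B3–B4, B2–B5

No — vertex 9 appears in no bag.

A tree decomposition must satisfy three properties: every vertex lies in some bag; for every edge, both endpoints lie together in some bag; and for every vertex, the bags containing it form a connected subtree. Here vertex 9 appears in no bag, so the decomposition is invalid.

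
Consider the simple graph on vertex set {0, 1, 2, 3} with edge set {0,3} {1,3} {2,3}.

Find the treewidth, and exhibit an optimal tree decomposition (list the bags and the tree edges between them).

Every bag has size at most 2, so the width is 2 − 1 = 1 and tw(G) ≤ 1. Any graph with an edge has treewidth ≥ 1, and G has the edge 3–0. The upper and lower bounds meet at 1, so that is the treewidth.

Treewidth 1.
One optimal decomposition is:
Bags: B1 = {0, 3}  B2 = {1, 3}  B3 = {2, 3}
Tree: B1–B2, B1–B3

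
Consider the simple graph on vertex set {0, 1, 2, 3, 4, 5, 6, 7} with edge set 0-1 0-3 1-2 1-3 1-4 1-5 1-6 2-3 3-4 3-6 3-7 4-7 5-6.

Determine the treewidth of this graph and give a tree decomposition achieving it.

Treewidth 2.
One optimal decomposition is:
Bags: B1 = {1, 2, 3}  B2 = {1, 3, 4}  B3 = {3, 4, 7}  B4 = {0, 1, 3}  B5 = {1, 3, 6}  B6 = {1, 5, 6}
Tree: B1–B2, B2–B3, B1–B4, B1–B5, B5–B6

The largest bag has 3 vertices, giving width 2; this decomposition certifies tw(G) ≤ 2. Conversely, {0, 1, 3} is a clique of size 3, and the vertices of any clique must share a bag in every tree decomposition; so some bag has ≥ 3 vertices and tw(G) ≥ 2. Therefore the treewidth is 2.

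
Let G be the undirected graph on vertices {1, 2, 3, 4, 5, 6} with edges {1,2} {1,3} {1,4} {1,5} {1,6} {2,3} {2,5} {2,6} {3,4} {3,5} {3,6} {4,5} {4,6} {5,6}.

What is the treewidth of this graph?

A width-4 tree decomposition is:
Bags: B1 = {1, 2, 3, 5, 6}  B2 = {1, 3, 4, 5, 6}
Tree: B1–B2
Each bag holds 5 vertices, so the decomposition has width 4, which upper-bounds the treewidth. Conversely, {1, 2, 3, 5, 6} is a clique of size 5, and the vertices of any clique must share a bag in every tree decomposition; so some bag has ≥ 5 vertices and tw(G) ≥ 4. Therefore the treewidth is 4.

4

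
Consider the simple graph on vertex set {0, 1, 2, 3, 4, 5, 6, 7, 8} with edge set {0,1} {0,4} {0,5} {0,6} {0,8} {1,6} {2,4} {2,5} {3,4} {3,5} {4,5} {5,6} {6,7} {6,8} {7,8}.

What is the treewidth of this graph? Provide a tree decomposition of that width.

Each bag holds 3 vertices, so the decomposition has width 2, which upper-bounds the treewidth. Conversely, {0, 4, 5} is a clique of size 3, and the vertices of any clique must share a bag in every tree decomposition; so some bag has ≥ 3 vertices and tw(G) ≥ 2. The upper and lower bounds meet at 2, so that is the treewidth.

Treewidth 2.
Bags: B1 = {0, 4, 5}  B2 = {0, 5, 6}  B3 = {0, 1, 6}  B4 = {0, 6, 8}  B5 = {3, 4, 5}  B6 = {2, 4, 5}  B7 = {6, 7, 8}
Tree: B1–B2, B2–B3, B3–B4, B1–B5, B5–B6, B4–B7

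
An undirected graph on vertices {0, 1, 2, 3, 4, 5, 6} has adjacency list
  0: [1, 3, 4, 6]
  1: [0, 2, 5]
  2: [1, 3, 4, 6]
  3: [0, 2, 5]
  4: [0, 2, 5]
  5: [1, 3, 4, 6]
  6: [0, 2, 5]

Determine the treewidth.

A width-3 tree decomposition is:
Bags: B1 = {0, 2, 4, 5}  B2 = {0, 2, 3, 5}  B3 = {0, 1, 2, 5}  B4 = {0, 2, 5, 6}
Tree: B1–B2, B2–B3, B3–B4
Every bag has size at most 4, so the width is 4 − 1 = 3 and tw(G) ≤ 3. For the lower bound: the 4 vertex sets {0,4}, {3,5}, {2}, {1} are disjoint, each induces a connected subgraph, and every pair is joined by at least one edge of G. Contracting each set to a single vertex therefore yields K_{4} as a minor, and since treewidth is minor-monotone, tw(G) ≥ tw(K_{4}) = 3. The upper and lower bounds meet at 3, so that is the treewidth.

3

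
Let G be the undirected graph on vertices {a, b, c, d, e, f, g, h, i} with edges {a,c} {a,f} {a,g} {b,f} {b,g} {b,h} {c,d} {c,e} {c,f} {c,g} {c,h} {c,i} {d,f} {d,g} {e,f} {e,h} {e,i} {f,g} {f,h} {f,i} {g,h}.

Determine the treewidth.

A width-3 tree decomposition is:
Bags: B1 = {c, f, g, h}  B2 = {b, f, g, h}  B3 = {a, c, f, g}  B4 = {c, e, f, h}  B5 = {c, e, f, i}  B6 = {c, d, f, g}
Tree: B1–B2, B1–B3, B1–B4, B4–B5, B1–B6
Every bag has size at most 4, so the width is 4 − 1 = 3 and tw(G) ≤ 3. Conversely, {c, d, f, g} is a clique of size 4, and the vertices of any clique must share a bag in every tree decomposition; so some bag has ≥ 4 vertices and tw(G) ≥ 3. Therefore the treewidth is 3.

3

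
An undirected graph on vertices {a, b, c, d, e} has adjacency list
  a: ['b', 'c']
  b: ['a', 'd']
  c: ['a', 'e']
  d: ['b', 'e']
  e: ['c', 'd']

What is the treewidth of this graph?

A width-2 tree decomposition is:
Bags: B1 = {a, b, d}  B2 = {a, c, d}  B3 = {c, d, e}
Tree: B1–B2, B2–B3
Each bag holds 3 vertices, so the decomposition has width 2, which upper-bounds the treewidth. For the lower bound, G contains the cycle d–b–a–c–e–d, so G is not a forest; only forests have treewidth ≤ 1, hence tw(G) ≥ 2. The upper and lower bounds meet at 2, so that is the treewidth.

2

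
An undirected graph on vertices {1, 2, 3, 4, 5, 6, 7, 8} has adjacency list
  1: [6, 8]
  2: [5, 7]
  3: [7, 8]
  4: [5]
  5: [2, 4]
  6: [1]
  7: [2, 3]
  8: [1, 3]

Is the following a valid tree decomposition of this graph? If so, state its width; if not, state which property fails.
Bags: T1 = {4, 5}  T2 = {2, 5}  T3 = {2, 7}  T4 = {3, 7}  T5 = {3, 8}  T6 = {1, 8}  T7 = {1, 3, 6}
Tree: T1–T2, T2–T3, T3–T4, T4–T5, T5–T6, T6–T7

No — bags containing vertex 3 are not connected in the tree.

A tree decomposition must satisfy three properties: every vertex lies in some bag; for every edge, both endpoints lie together in some bag; and for every vertex, the bags containing it form a connected subtree. Here bags containing vertex 3 are not connected in the tree, so the decomposition is invalid.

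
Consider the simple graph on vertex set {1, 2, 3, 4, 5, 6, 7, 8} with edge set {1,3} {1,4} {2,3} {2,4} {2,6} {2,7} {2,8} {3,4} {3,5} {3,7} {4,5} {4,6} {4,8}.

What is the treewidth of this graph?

2

A width-2 tree decomposition is:
Bags: B1 = {1, 3, 4}  B2 = {2, 3, 4}  B3 = {3, 4, 5}  B4 = {2, 4, 6}  B5 = {2, 3, 7}  B6 = {2, 4, 8}
Tree: B1–B2, B2–B3, B2–B4, B2–B5, B4–B6
Each bag holds 3 vertices, so the decomposition has width 2, which upper-bounds the treewidth. On the other hand G contains the 3-clique {1, 3, 4}. A clique must lie in a single bag of any decomposition, so no decomposition can have width below 2. Hence tw(G) = 2 exactly.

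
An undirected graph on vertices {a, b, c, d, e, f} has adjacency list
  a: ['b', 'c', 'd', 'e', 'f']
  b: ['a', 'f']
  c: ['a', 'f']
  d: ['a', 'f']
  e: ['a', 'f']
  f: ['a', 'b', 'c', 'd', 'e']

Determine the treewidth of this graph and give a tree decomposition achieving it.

Every bag has size at most 3, so the width is 3 − 1 = 2 and tw(G) ≤ 2. Conversely, {a, d, f} is a clique of size 3, and the vertices of any clique must share a bag in every tree decomposition; so some bag has ≥ 3 vertices and tw(G) ≥ 2. The upper and lower bounds meet at 2, so that is the treewidth.

Treewidth 2.
One optimal decomposition is:
Bags: B1 = {a, b, f}  B2 = {a, e, f}  B3 = {a, d, f}  B4 = {a, c, f}
Tree: B1–B2, B1–B3, B1–B4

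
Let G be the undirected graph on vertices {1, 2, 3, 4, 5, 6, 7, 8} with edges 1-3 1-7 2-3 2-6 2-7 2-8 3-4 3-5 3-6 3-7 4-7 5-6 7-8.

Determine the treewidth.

2

A width-2 tree decomposition is:
Bags: B1 = {2, 3, 7}  B2 = {2, 3, 6}  B3 = {3, 4, 7}  B4 = {3, 5, 6}  B5 = {1, 3, 7}  B6 = {2, 7, 8}
Tree: B1–B2, B1–B3, B2–B4, B1–B5, B1–B6
The largest bag has 3 vertices, giving width 2; this decomposition certifies tw(G) ≤ 2. On the other hand G contains the 3-clique {2, 7, 8}. A clique must lie in a single bag of any decomposition, so no decomposition can have width below 2. The upper and lower bounds meet at 2, so that is the treewidth.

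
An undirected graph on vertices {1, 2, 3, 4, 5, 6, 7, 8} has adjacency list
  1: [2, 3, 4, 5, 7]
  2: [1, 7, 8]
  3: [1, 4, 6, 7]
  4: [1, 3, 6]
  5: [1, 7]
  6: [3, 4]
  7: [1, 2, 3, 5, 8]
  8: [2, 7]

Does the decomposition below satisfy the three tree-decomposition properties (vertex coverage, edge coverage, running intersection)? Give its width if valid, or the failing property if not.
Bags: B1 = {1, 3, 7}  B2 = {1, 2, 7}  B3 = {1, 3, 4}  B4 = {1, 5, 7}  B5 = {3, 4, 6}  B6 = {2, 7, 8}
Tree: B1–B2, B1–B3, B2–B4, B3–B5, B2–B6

Vertex coverage: the bags together contain {1, 2, 3, 4, 5, 6, 7, 8}, the full vertex set. Edge coverage: each edge of G has both endpoints in at least one bag. Running intersection: for every vertex, the bags containing it form a connected subtree. All three properties hold, so this is a valid tree decomposition of width max|bag| − 1 = 2, and hence tw(G) ≤ 2.

Yes; width 2.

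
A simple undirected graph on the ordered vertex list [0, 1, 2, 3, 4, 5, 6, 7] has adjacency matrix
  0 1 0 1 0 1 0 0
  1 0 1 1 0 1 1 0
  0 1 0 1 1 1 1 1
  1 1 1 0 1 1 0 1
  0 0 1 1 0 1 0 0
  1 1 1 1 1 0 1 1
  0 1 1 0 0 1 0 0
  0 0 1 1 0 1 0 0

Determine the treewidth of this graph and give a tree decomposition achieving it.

Treewidth 3.
One such decomposition:
Bags: B1 = {1, 2, 3, 5}  B2 = {2, 3, 5, 7}  B3 = {0, 1, 3, 5}  B4 = {1, 2, 5, 6}  B5 = {2, 3, 4, 5}
Tree: B1–B2, B1–B3, B1–B4, B1–B5

The largest bag has 4 vertices, giving width 3; this decomposition certifies tw(G) ≤ 3. For the lower bound, the 4 vertices {0, 1, 3, 5} are pairwise adjacent, and any tree decomposition puts a clique entirely inside one bag — forcing width ≥ 3. The upper and lower bounds meet at 3, so that is the treewidth.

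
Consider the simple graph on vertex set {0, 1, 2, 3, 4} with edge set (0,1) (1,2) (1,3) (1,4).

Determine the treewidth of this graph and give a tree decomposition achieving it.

Every bag has size at most 2, so the width is 2 − 1 = 1 and tw(G) ≤ 1. Any graph with an edge has treewidth ≥ 1, and G has the edge 1–3. Hence tw(G) = 1 exactly.

Treewidth 1.
Bags: B1 = {1, 3}  B2 = {1, 4}  B3 = {1, 2}  B4 = {0, 1}
Tree: B1–B2, B2–B3, B1–B4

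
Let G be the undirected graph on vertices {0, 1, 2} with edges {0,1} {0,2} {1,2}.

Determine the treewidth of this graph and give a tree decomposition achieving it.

With just one bag of size 3, the width is 3 − 1 = 2, so tw(G) ≤ 2. On the other hand G contains the 3-clique {0, 1, 2}. A clique must lie in a single bag of any decomposition, so no decomposition can have width below 2. Combining the bounds, tw(G) = 2.

Treewidth 2.
One optimal decomposition is:
Bags: B1 = {0, 1, 2}
Tree: (single bag)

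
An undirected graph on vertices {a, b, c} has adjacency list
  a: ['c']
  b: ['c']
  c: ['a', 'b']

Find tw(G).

1

A width-1 tree decomposition is:
Bags: B1 = {a, c}  B2 = {b, c}
Tree: B1–B2
Each bag holds 2 vertices, so the decomposition has width 1, which upper-bounds the treewidth. Any graph with an edge has treewidth ≥ 1, and G has the edge c–a. Hence tw(G) = 1 exactly.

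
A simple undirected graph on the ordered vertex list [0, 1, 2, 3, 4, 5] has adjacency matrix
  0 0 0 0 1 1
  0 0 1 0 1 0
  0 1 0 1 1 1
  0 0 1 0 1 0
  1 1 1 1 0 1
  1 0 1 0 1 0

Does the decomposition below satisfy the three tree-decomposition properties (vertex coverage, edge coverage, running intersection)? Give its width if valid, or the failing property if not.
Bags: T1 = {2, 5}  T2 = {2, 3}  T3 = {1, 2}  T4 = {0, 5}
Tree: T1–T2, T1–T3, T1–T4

No — vertex 4 appears in no bag.

A tree decomposition must satisfy three properties: every vertex lies in some bag; for every edge, both endpoints lie together in some bag; and for every vertex, the bags containing it form a connected subtree. Here vertex 4 appears in no bag, so the decomposition is invalid.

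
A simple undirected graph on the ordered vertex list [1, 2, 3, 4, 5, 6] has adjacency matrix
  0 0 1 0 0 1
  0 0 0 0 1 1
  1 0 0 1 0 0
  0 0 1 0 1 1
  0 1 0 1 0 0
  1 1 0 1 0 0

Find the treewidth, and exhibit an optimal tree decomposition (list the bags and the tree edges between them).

The largest bag has 3 vertices, giving width 2; this decomposition certifies tw(G) ≤ 2. The edges 1–3–4–6–1 form a cycle, so G is not a tree and its treewidth is at least 2. The upper and lower bounds meet at 2, so that is the treewidth.

Treewidth 2.
Bags: B1 = {1, 3, 6}  B2 = {3, 4, 6}  B3 = {2, 4, 6}  B4 = {2, 4, 5}
Tree: B1–B2, B2–B3, B3–B4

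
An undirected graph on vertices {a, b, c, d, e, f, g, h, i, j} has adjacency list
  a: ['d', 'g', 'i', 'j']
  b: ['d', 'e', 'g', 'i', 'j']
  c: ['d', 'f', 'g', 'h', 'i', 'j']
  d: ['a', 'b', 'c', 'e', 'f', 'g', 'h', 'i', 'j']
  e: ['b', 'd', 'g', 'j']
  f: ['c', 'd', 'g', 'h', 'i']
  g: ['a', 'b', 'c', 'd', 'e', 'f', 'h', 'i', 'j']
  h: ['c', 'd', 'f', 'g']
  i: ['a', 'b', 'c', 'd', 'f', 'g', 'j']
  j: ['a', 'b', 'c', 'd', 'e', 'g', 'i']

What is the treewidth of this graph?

4

A width-4 tree decomposition is:
Bags: B1 = {c, d, g, i, j}  B2 = {c, d, f, g, i}  B3 = {b, d, g, i, j}  B4 = {b, d, e, g, j}  B5 = {a, d, g, i, j}  B6 = {c, d, f, g, h}
Tree: B1–B2, B1–B3, B3–B4, B1–B5, B2–B6
The largest bag has 5 vertices, giving width 4; this decomposition certifies tw(G) ≤ 4. On the other hand G contains the 5-clique {b, d, e, g, j}. A clique must lie in a single bag of any decomposition, so no decomposition can have width below 4. The upper and lower bounds meet at 4, so that is the treewidth.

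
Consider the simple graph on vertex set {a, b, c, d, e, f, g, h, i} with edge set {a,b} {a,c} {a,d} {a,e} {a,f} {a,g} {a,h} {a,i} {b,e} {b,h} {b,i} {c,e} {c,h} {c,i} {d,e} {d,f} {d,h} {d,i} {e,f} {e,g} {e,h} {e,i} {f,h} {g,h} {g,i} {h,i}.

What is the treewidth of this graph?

A width-4 tree decomposition is:
Bags: B1 = {a, b, e, h, i}  B2 = {a, e, g, h, i}  B3 = {a, d, e, h, i}  B4 = {a, d, e, f, h}  B5 = {a, c, e, h, i}
Tree: B1–B2, B2–B3, B3–B4, B3–B5
Every bag has size at most 5, so the width is 5 − 1 = 4 and tw(G) ≤ 4. On the other hand G contains the 5-clique {a, d, e, f, h}. A clique must lie in a single bag of any decomposition, so no decomposition can have width below 4. Hence tw(G) = 4 exactly.

4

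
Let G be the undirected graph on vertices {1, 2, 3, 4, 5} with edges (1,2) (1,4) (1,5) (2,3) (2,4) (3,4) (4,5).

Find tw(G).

2

A width-2 tree decomposition is:
Bags: B1 = {2, 3, 4}  B2 = {1, 2, 4}  B3 = {1, 4, 5}
Tree: B1–B2, B2–B3
The largest bag has 3 vertices, giving width 2; this decomposition certifies tw(G) ≤ 2. On the other hand G contains the 3-clique {1, 2, 4}. A clique must lie in a single bag of any decomposition, so no decomposition can have width below 2. Therefore the treewidth is 2.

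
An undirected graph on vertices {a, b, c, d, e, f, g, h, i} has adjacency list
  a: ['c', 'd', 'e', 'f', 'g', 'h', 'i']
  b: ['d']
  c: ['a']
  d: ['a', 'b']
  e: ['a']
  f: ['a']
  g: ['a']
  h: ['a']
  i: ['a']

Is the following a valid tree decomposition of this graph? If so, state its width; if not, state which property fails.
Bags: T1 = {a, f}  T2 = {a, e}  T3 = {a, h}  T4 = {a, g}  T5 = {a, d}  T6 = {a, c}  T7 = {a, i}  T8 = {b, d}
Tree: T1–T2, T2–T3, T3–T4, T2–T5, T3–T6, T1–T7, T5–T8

Yes; width 1.

Every vertex of G appears in some bag (union = {a, b, c, d, e, f, g, h, i}); every edge is covered by a bag; and for each vertex v the set of bags containing v is connected in the bag tree. The decomposition is therefore valid. The largest bag has 2 vertices, so the width is 1.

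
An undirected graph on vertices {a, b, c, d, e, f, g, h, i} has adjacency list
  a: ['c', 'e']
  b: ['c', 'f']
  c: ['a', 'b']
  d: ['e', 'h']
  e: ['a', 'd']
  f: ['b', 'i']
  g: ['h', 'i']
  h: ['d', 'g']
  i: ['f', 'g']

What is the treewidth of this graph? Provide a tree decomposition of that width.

Treewidth 2.
Bags: B1 = {a, d, e}  B2 = {a, d, h}  B3 = {a, g, h}  B4 = {a, g, i}  B5 = {a, f, i}  B6 = {a, b, f}  B7 = {a, b, c}
Tree: B1–B2, B2–B3, B3–B4, B4–B5, B5–B6, B6–B7

The largest bag has 3 vertices, giving width 2; this decomposition certifies tw(G) ≤ 2. Since a–e–d–h–g–i–f–b–c–a is a cycle in G, G is not acyclic. Forests are exactly the graphs of treewidth ≤ 1, so tw(G) ≥ 2. Hence tw(G) = 2 exactly.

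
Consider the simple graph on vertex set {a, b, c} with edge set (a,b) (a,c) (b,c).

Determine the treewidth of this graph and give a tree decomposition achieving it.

With just one bag of size 3, the width is 3 − 1 = 2, so tw(G) ≤ 2. On the other hand G contains the 3-clique {a, b, c}. A clique must lie in a single bag of any decomposition, so no decomposition can have width below 2. Hence tw(G) = 2 exactly.

Treewidth 2.
Bags: B1 = {a, b, c}
Tree: (single bag)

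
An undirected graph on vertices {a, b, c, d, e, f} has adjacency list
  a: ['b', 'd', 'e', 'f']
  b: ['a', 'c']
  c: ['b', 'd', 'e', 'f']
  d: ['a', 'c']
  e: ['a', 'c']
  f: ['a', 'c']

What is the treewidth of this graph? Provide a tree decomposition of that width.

Each bag holds 3 vertices, so the decomposition has width 2, which upper-bounds the treewidth. The edges d–a–b–c–d form a cycle, so G is not a tree and its treewidth is at least 2. Hence tw(G) = 2 exactly.

Treewidth 2.
One optimal decomposition is:
Bags: B1 = {a, c, d}  B2 = {a, b, c}  B3 = {a, c, f}  B4 = {a, c, e}
Tree: B1–B2, B2–B3, B3–B4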